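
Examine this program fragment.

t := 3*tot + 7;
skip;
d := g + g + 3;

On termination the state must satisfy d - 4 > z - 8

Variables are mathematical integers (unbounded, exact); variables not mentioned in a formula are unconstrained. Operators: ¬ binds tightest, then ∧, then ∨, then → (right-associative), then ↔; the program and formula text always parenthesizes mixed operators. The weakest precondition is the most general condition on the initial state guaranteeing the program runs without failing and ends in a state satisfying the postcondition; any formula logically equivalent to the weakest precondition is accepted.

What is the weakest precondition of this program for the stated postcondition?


Working backward. After the program, the postcondition d - 4 > z - 8 must hold; in canonical form it is d > z - 4.
Before d := g + g + 3: 2*g > z - 7
Before skip: 2*g > z - 7
Before t := 3*tot + 7: 2*g > z - 7
Answer: WP = 2*g > z - 7


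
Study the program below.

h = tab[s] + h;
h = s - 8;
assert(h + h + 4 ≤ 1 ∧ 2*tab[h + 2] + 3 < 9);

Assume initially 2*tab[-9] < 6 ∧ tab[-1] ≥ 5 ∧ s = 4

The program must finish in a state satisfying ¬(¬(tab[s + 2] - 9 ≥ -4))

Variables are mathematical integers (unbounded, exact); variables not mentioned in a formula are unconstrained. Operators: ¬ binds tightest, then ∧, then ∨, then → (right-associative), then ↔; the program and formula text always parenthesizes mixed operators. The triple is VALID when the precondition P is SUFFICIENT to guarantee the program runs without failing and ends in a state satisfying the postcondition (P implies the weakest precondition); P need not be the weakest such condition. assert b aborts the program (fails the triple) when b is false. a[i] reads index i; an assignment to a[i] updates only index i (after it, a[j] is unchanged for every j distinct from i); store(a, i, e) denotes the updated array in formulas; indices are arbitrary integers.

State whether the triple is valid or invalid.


Working backward. After the program, the postcondition ¬(¬(tab[s + 2] - 9 ≥ -4)) must hold; in canonical form it is tab[s + 2] ≥ 5.
Before assert h + h + 4 ≤ 1 ∧ 2*tab[h + 2] + 3 < 9: 2*h ≤ -3 ∧ 2*tab[h + 2] < 6 ∧ tab[s + 2] ≥ 5
Before h := s - 8: 2*s ≤ 13 ∧ 2*tab[s - 6] < 6 ∧ tab[s + 2] ≥ 5
Before h := tab[s] + h: 2*s ≤ 13 ∧ 2*tab[s - 6] < 6 ∧ tab[s + 2] ≥ 5
The weakest precondition is 2*s ≤ 13 ∧ 2*tab[s - 6] < 6 ∧ tab[s + 2] ≥ 5.
Check whether 2*tab[-9] < 6 ∧ tab[-1] ≥ 5 ∧ s = 4 implies it.
Countermodel: at the initial state s = 4, tab = {[-9] = 0, [-2] = 5, [-1] = 5, [6] = -15215, elsewhere 5}, the precondition holds but the weakest precondition fails.
Answer: invalid


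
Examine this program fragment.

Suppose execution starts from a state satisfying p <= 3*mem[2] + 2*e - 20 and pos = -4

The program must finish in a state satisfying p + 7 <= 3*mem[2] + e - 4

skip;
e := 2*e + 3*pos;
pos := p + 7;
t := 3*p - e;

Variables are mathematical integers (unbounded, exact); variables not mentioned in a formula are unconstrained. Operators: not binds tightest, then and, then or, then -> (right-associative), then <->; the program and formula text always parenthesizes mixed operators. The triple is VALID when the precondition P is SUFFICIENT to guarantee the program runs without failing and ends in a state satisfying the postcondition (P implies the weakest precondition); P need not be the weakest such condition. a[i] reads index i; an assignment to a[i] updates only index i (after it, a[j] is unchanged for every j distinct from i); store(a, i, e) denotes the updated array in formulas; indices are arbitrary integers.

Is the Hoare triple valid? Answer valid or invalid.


Working backward. After the program, the postcondition p + 7 <= 3*mem[2] + e - 4 must hold; in canonical form it is p <= 3*mem[2] + e - 11.
Before t := 3*p - e: p <= 3*mem[2] + e - 11
Before pos := p + 7: p <= 3*mem[2] + e - 11
Before e := 2*e + 3*pos: p <= 3*mem[2] + 2*e + 3*pos - 11
Before skip: p <= 3*mem[2] + 2*e + 3*pos - 11
The weakest precondition is p <= 3*mem[2] + 2*e + 3*pos - 11.
Check whether p <= 3*mem[2] + 2*e - 20 and pos = -4 implies it.
Countermodel: at the initial state e = 0, mem = {[2] = 0, elsewhere 0}, p = -20, pos = -4, the precondition holds but the weakest precondition fails.
Answer: invalid


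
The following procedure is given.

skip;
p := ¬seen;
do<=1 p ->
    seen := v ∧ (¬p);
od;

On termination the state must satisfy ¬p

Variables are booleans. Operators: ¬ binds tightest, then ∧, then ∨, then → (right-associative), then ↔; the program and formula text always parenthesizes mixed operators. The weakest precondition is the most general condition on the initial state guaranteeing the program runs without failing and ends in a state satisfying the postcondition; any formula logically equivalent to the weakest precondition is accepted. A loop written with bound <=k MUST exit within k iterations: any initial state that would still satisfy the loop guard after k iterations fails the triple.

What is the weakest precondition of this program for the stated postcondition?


Working backward. After the program, ¬p must hold.
Before the loop (bound <=1), unroll the exhaustion recursion (WP_0 = exit-now case; WP_j = one more guarded iteration, up to j = 1):
  WP_0: ¬p
  WP_1: p → (¬p)
So before the loop: p → (¬p)
Before p := ¬seen: (¬seen) → seen
Before skip: (¬seen) → seen
Answer: WP = (¬seen) → seen


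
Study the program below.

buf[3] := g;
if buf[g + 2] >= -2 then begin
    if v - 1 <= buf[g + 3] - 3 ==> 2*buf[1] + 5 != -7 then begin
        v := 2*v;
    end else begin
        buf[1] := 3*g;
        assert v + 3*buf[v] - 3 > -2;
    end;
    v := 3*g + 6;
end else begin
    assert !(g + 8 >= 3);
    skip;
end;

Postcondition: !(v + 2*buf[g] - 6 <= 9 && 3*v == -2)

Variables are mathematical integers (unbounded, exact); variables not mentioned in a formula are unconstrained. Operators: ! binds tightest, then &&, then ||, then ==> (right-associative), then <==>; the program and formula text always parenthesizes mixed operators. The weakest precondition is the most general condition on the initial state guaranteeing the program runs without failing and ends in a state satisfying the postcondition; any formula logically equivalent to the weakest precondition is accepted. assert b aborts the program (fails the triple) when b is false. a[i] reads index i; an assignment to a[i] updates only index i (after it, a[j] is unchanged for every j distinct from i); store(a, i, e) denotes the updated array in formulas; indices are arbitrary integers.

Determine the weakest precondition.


Working backward. After the program, the postcondition !(v + 2*buf[g] - 6 <= 9 && 3*v == -2) must hold; in canonical form it is !(2*buf[g] + v <= 15 && 3*v == -2).
Then branch requires ((v <= buf[g + 3] - 2 ==> 2*buf[1] != -12) ==> (!(2*buf[g] + 3*g <= 9 && 9*g == -20))) && ((!(v <= buf[g + 3] - 2 ==> 2*buf[1] != -12)) ==> (3*store(buf, 1, 3*g)[v] + v > 1 && (!(2*store(buf, 1, 3*g)[g] + 3*g <= 9 && 9*g == -20)))); else branch requires (!(g >= -5)) && (!(2*buf[g] + v <= 15 && 3*v == -2)).
Before the if: (buf[g + 2] >= -2 ==> (((v <= buf[g + 3] - 2 ==> 2*buf[1] != -12) ==> (!(2*buf[g] + 3*g <= 9 && 9*g == -20))) && ((!(v <= buf[g + 3] - 2 ==> 2*buf[1] != -12)) ==> (3*store(buf, 1, 3*g)[v] + v > 1 && (!(2*store(buf, 1, 3*g)[g] + 3*g <= 9 && 9*g == -20)))))) && ((!(buf[g + 2] >= -2)) ==> ((!(g >= -5)) && (!(2*buf[g] + v <= 15 && 3*v == -2))))
Before buf[3] := g: (store(buf, 3, g)[g + 2] >= -2 ==> (((v <= store(buf, 3, g)[g + 3] - 2 ==> 2*buf[1] != -12) ==> (!(2*store(buf, 3, g)[g] + 3*g <= 9 && 9*g == -20))) && ((!(v <= store(buf, 3, g)[g + 3] - 2 ==> 2*buf[1] != -12)) ==> (3*store(store(buf, 3, g), 1, 3*g)[v] + v > 1 && (!(2*store(store(buf, 3, g), 1, 3*g)[g] + 3*g <= 9 && 9*g == -20)))))) && ((!(store(buf, 3, g)[g + 2] >= -2)) ==> ((!(g >= -5)) && (!(2*store(buf, 3, g)[g] + v <= 15 && 3*v == -2))))
Answer: WP = (store(buf, 3, g)[g + 2] >= -2 ==> (((v <= store(buf, 3, g)[g + 3] - 2 ==> 2*buf[1] != -12) ==> (!(2*store(buf, 3, g)[g] + 3*g <= 9 && 9*g == -20))) && ((!(v <= store(buf, 3, g)[g + 3] - 2 ==> 2*buf[1] != -12)) ==> (3*store(store(buf, 3, g), 1, 3*g)[v] + v > 1 && (!(2*store(store(buf, 3, g), 1, 3*g)[g] + 3*g <= 9 && 9*g == -20)))))) && ((!(store(buf, 3, g)[g + 2] >= -2)) ==> ((!(g >= -5)) && (!(2*store(buf, 3, g)[g] + v <= 15 && 3*v == -2))))


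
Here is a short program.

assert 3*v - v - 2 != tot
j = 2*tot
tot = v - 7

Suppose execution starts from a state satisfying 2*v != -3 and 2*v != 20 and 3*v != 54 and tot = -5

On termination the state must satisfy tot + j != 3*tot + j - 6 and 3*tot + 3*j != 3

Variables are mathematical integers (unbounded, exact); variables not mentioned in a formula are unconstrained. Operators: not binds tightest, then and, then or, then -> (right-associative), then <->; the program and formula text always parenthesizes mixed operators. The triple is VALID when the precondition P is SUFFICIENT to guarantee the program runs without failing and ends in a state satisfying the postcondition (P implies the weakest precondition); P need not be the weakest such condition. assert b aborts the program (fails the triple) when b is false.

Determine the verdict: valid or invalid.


Working backward. After the program, the postcondition tot + j != 3*tot + j - 6 and 3*tot + 3*j != 3 must hold; in canonical form it is 2*tot != 6 and 3*j + 3*tot != 3.
Before tot := v - 7: 2*v != 20 and 3*j + 3*v != 24
Before j := 2*tot: 2*v != 20 and 6*tot + 3*v != 24
Before assert 3*v - v - 2 != tot: 2*v != tot + 2 and 2*v != 20 and 6*tot + 3*v != 24
The weakest precondition is 2*v != tot + 2 and 2*v != 20 and 6*tot + 3*v != 24.
Check whether 2*v != -3 and 2*v != 20 and 3*v != 54 and tot = -5 implies it.
Every state satisfying the precondition satisfies the weakest precondition: the implication holds.
Answer: valid


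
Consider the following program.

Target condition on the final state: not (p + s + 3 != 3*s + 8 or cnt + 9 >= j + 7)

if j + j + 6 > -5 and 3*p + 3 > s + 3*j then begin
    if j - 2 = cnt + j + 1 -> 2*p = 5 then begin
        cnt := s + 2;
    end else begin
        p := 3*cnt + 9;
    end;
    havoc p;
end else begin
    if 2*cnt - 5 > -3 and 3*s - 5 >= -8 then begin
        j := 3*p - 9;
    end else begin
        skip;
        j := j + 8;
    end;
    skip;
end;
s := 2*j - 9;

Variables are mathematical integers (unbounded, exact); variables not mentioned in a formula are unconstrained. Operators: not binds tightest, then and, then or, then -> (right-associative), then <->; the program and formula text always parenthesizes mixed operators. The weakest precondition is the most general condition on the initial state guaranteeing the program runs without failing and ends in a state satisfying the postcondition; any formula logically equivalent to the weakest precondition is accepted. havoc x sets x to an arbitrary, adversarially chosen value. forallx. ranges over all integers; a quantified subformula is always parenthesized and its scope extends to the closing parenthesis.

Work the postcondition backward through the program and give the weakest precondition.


Working backward. After the program, the postcondition not (p + s + 3 != 3*s + 8 or cnt + 9 >= j + 7) must hold; in canonical form it is not (p != 2*s + 5 or cnt >= j - 2).
Before s := 2*j - 9: not (p != 4*j - 13 or cnt >= j - 2)
Then branch requires ((cnt = -3 -> 2*p = 5) -> (forall p_1. (not (p_1 != 4*j - 13 or s >= j - 4)))) and ((not (cnt = -3 -> 2*p = 5)) -> (forall p_1. (not (p_1 != 4*j - 13 or cnt >= j - 2)))); else branch requires ((2*cnt > 2 and 3*s >= -3) -> (not (11*p != 49 or cnt >= 3*p - 11))) and ((not (2*cnt > 2 and 3*s >= -3)) -> (not (p != 4*j + 19 or cnt >= j + 6))).
Before the if: ((2*j > -11 and 3*p > 3*j + s - 3) -> (((cnt = -3 -> 2*p = 5) -> (forall p_1. (not (p_1 != 4*j - 13 or s >= j - 4)))) and ((not (cnt = -3 -> 2*p = 5)) -> (forall p_1. (not (p_1 != 4*j - 13 or cnt >= j - 2)))))) and ((not (2*j > -11 and 3*p > 3*j + s - 3)) -> (((2*cnt > 2 and 3*s >= -3) -> (not (11*p != 49 or cnt >= 3*p - 11))) and ((not (2*cnt > 2 and 3*s >= -3)) -> (not (p != 4*j + 19 or cnt >= j + 6)))))
Answer: WP = ((2*j > -11 and 3*p > 3*j + s - 3) -> (((cnt = -3 -> 2*p = 5) -> (forall p_1. (not (p_1 != 4*j - 13 or s >= j - 4)))) and ((not (cnt = -3 -> 2*p = 5)) -> (forall p_1. (not (p_1 != 4*j - 13 or cnt >= j - 2)))))) and ((not (2*j > -11 and 3*p > 3*j + s - 3)) -> (((2*cnt > 2 and 3*s >= -3) -> (not (11*p != 49 or cnt >= 3*p - 11))) and ((not (2*cnt > 2 and 3*s >= -3)) -> (not (p != 4*j + 19 or cnt >= j + 6)))))


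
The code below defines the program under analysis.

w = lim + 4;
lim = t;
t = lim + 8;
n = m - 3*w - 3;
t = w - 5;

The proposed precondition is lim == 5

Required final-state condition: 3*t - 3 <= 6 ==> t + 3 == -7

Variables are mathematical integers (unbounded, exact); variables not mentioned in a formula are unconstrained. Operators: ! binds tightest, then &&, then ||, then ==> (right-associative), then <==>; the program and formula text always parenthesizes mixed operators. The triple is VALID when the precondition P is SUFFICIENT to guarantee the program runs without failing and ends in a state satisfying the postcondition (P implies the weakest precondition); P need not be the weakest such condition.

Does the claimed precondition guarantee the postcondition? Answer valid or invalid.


Working backward. After the program, the postcondition 3*t - 3 <= 6 ==> t + 3 == -7 must hold; in canonical form it is 3*t <= 9 ==> t == -10.
Before t := w - 5: 3*w <= 24 ==> w == -5
Before n := m - 3*w - 3: 3*w <= 24 ==> w == -5
Before t := lim + 8: 3*w <= 24 ==> w == -5
Before lim := t: 3*w <= 24 ==> w == -5
Before w := lim + 4: 3*lim <= 12 ==> lim == -9
The weakest precondition is 3*lim <= 12 ==> lim == -9.
Check whether lim == 5 implies it.
Every state satisfying the precondition satisfies the weakest precondition: the implication holds.
Answer: valid


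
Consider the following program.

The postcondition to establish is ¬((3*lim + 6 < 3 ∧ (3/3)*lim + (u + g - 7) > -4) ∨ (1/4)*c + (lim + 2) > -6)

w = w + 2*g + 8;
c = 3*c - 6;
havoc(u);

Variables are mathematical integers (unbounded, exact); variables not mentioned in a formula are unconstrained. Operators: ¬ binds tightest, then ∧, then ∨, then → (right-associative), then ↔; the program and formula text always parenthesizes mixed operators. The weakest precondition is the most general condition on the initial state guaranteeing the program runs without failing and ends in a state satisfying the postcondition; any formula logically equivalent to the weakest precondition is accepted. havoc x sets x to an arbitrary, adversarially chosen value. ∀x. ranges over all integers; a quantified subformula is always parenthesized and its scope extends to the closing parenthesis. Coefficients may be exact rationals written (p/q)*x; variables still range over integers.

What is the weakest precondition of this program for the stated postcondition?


Working backward. After the program, the postcondition ¬((3*lim + 6 < 3 ∧ (3/3)*lim + (u + g - 7) > -4) ∨ (1/4)*c + (lim + 2) > -6) must hold; in canonical form it is ¬((3*lim < -3 ∧ g + lim + u > 3) ∨ (1/4)*c + lim > -8).
Before havoc u: ∀u_1. (¬((3*lim < -3 ∧ g + lim + u_1 > 3) ∨ (1/4)*c + lim > -8))
Before c := 3*c - 6: ∀u_1. (¬((3*lim < -3 ∧ g + lim + u_1 > 3) ∨ (3/4)*c + lim > -13/2))
Before w := w + 2*g + 8: ∀u_1. (¬((3*lim < -3 ∧ g + lim + u_1 > 3) ∨ (3/4)*c + lim > -13/2))
Answer: WP = ∀u_1. (¬((3*lim < -3 ∧ g + lim + u_1 > 3) ∨ (3/4)*c + lim > -13/2))


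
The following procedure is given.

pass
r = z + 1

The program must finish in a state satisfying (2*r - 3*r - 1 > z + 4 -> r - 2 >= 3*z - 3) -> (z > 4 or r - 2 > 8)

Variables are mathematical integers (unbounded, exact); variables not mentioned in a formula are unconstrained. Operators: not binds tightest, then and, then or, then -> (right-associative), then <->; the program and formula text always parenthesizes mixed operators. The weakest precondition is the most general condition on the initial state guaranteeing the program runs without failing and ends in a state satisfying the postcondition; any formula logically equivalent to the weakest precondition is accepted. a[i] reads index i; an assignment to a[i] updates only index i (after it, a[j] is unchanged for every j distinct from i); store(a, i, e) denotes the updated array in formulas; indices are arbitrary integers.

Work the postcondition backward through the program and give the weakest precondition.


Working backward. After the program, the postcondition (2*r - 3*r - 1 > z + 4 -> r - 2 >= 3*z - 3) -> (z > 4 or r - 2 > 8) must hold; in canonical form it is (r + z < -5 -> r >= 3*z - 1) -> (z > 4 or r > 10).
Before r := z + 1: (2*z < -6 -> 2*z <= 2) -> (z > 4 or z > 9)
Before skip: (2*z < -6 -> 2*z <= 2) -> (z > 4 or z > 9)
Answer: WP = (2*z < -6 -> 2*z <= 2) -> (z > 4 or z > 9)


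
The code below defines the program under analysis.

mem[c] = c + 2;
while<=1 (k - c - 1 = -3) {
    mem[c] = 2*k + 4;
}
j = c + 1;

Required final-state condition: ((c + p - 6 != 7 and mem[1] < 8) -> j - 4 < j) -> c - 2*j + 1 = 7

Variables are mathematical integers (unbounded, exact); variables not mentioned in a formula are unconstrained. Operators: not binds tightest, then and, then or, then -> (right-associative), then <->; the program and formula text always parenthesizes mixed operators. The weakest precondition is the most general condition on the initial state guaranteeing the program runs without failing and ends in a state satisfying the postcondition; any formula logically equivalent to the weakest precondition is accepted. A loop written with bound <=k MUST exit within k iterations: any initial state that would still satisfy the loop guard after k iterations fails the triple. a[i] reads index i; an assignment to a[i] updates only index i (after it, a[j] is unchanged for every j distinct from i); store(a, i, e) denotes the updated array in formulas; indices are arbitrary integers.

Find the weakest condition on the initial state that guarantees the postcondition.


Working backward. After the program, the postcondition ((c + p - 6 != 7 and mem[1] < 8) -> j - 4 < j) -> c - 2*j + 1 = 7 must hold; in canonical form it is c = 2*j + 6.
Before j := c + 1: c = -8
Before the loop (bound <=1), unroll the exhaustion recursion (WP_0 = exit-now case; WP_j = one more guarded iteration, up to j = 1):
  WP_0: (not (k = c - 2)) and c = -8
  WP_1: (k = c - 2 -> ((not (k = c - 2)) and c = -8)) and ((not (k = c - 2)) -> c = -8)
So before the loop: (k = c - 2 -> ((not (k = c - 2)) and c = -8)) and ((not (k = c - 2)) -> c = -8)
Before mem[c] := c + 2: (k = c - 2 -> ((not (k = c - 2)) and c = -8)) and ((not (k = c - 2)) -> c = -8)
Answer: WP = (k = c - 2 -> ((not (k = c - 2)) and c = -8)) and ((not (k = c - 2)) -> c = -8)


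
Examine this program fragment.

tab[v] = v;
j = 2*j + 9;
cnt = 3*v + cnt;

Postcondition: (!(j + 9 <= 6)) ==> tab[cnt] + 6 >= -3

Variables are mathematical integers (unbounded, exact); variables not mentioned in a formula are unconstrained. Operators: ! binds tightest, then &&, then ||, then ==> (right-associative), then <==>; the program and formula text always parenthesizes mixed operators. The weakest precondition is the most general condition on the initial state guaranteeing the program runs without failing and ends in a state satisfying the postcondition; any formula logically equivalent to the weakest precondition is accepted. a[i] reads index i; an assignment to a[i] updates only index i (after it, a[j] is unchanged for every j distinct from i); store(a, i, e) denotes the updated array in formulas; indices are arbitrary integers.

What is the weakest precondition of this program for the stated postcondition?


Working backward. After the program, the postcondition (!(j + 9 <= 6)) ==> tab[cnt] + 6 >= -3 must hold; in canonical form it is (!(j <= -3)) ==> tab[cnt] >= -9.
Before cnt := 3*v + cnt: (!(j <= -3)) ==> tab[cnt + 3*v] >= -9
Before j := 2*j + 9: (!(2*j <= -12)) ==> tab[cnt + 3*v] >= -9
Before tab[v] := v: (!(2*j <= -12)) ==> store(tab, v, v)[cnt + 3*v] >= -9
Answer: WP = (!(2*j <= -12)) ==> store(tab, v, v)[cnt + 3*v] >= -9


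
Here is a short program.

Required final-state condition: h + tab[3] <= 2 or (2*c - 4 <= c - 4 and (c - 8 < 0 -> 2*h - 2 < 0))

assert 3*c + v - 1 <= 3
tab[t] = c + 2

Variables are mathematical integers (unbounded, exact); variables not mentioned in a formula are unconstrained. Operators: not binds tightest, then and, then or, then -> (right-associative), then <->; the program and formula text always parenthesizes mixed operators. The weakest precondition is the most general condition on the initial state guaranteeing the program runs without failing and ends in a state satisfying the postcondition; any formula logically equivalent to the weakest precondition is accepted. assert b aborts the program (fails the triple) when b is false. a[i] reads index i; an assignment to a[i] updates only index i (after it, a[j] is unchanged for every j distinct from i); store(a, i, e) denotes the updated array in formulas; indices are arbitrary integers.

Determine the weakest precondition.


Working backward. After the program, the postcondition h + tab[3] <= 2 or (2*c - 4 <= c - 4 and (c - 8 < 0 -> 2*h - 2 < 0)) must hold; in canonical form it is tab[3] + h <= 2 or (c <= 0 and (c < 8 -> 2*h < 2)).
Before tab[t] := c + 2: store(tab, t, c + 2)[3] + h <= 2 or (c <= 0 and (c < 8 -> 2*h < 2))
Before assert 3*c + v - 1 <= 3: 3*c + v <= 4 and (store(tab, t, c + 2)[3] + h <= 2 or (c <= 0 and (c < 8 -> 2*h < 2)))
Answer: WP = 3*c + v <= 4 and (store(tab, t, c + 2)[3] + h <= 2 or (c <= 0 and (c < 8 -> 2*h < 2)))


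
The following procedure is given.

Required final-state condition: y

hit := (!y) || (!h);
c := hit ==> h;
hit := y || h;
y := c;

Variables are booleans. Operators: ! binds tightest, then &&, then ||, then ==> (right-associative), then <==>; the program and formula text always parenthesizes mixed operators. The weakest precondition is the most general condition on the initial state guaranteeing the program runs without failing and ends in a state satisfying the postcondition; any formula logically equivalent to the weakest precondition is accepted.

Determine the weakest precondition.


Working backward. After the program, y must hold.
Before y := c: c
Before hit := y || h: c
Before c := hit ==> h: hit ==> h
Before hit := (!y) || (!h): ((!y) || (!h)) ==> h
Answer: WP = ((!y) || (!h)) ==> h


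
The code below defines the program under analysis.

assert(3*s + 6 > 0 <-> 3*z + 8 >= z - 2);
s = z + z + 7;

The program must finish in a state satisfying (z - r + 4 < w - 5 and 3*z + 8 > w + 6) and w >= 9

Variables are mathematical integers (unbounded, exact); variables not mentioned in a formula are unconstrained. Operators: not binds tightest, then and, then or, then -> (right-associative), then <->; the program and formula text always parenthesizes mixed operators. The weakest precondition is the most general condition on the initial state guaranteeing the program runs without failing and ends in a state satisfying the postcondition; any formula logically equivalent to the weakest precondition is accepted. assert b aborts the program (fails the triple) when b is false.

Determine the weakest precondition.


Working backward. After the program, the postcondition (z - r + 4 < w - 5 and 3*z + 8 > w + 6) and w >= 9 must hold; in canonical form it is z < r + w - 9 and 3*z > w - 2 and w >= 9.
Before s := z + z + 7: z < r + w - 9 and 3*z > w - 2 and w >= 9
Before assert 3*s + 6 > 0 <-> 3*z + 8 >= z - 2: (3*s > -6 <-> 2*z >= -10) and z < r + w - 9 and 3*z > w - 2 and w >= 9
Answer: WP = (3*s > -6 <-> 2*z >= -10) and z < r + w - 9 and 3*z > w - 2 and w >= 9


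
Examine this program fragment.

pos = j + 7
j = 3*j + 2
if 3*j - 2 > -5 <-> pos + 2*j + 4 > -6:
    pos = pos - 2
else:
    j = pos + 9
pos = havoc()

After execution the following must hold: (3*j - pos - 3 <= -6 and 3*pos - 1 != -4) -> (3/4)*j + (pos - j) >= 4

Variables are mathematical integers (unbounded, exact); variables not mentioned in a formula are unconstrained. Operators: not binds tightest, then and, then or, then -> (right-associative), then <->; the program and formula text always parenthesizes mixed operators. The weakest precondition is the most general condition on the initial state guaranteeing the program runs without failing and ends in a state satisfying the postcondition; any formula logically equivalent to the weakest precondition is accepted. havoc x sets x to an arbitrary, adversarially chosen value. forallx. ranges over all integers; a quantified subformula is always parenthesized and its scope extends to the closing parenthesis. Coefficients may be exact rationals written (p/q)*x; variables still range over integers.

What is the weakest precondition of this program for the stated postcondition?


Working backward. After the program, the postcondition (3*j - pos - 3 <= -6 and 3*pos - 1 != -4) -> (3/4)*j + (pos - j) >= 4 must hold; in canonical form it is (3*j <= pos - 3 and 3*pos != -3) -> pos >= (1/4)*j + 4.
Before havoc pos: forall pos_1. ((3*j <= pos_1 - 3 and 3*pos_1 != -3) -> pos_1 >= (1/4)*j + 4)
Then branch requires forall pos_1. ((3*j <= pos_1 - 3 and 3*pos_1 != -3) -> pos_1 >= (1/4)*j + 4); else branch requires forall pos_1. ((3*pos <= pos_1 - 30 and 3*pos_1 != -3) -> pos_1 >= (1/4)*pos + 25/4).
Before the if: ((3*j > -3 <-> 2*j + pos > -10) -> (forall pos_1. ((3*j <= pos_1 - 3 and 3*pos_1 != -3) -> pos_1 >= (1/4)*j + 4))) and ((not (3*j > -3 <-> 2*j + pos > -10)) -> (forall pos_1. ((3*pos <= pos_1 - 30 and 3*pos_1 != -3) -> pos_1 >= (1/4)*pos + 25/4)))
Before j := 3*j + 2: ((9*j > -9 <-> 6*j + pos > -14) -> (forall pos_1. ((9*j <= pos_1 - 9 and 3*pos_1 != -3) -> pos_1 >= (3/4)*j + 9/2))) and ((not (9*j > -9 <-> 6*j + pos > -14)) -> (forall pos_1. ((3*pos <= pos_1 - 30 and 3*pos_1 != -3) -> pos_1 >= (1/4)*pos + 25/4)))
Before pos := j + 7: ((9*j > -9 <-> 7*j > -21) -> (forall pos_1. ((9*j <= pos_1 - 9 and 3*pos_1 != -3) -> pos_1 >= (3/4)*j + 9/2))) and ((not (9*j > -9 <-> 7*j > -21)) -> (forall pos_1. ((3*j <= pos_1 - 51 and 3*pos_1 != -3) -> pos_1 >= (1/4)*j + 8)))
Answer: WP = ((9*j > -9 <-> 7*j > -21) -> (forall pos_1. ((9*j <= pos_1 - 9 and 3*pos_1 != -3) -> pos_1 >= (3/4)*j + 9/2))) and ((not (9*j > -9 <-> 7*j > -21)) -> (forall pos_1. ((3*j <= pos_1 - 51 and 3*pos_1 != -3) -> pos_1 >= (1/4)*j + 8)))


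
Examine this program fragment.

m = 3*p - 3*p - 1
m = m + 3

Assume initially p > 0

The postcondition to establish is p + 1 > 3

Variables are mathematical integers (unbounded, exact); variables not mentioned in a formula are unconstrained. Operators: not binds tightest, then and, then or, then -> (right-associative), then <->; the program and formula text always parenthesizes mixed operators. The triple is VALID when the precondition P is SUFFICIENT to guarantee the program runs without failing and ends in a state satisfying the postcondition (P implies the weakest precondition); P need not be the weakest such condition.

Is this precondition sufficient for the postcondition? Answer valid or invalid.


Working backward. After the program, the postcondition p + 1 > 3 must hold; in canonical form it is p > 2.
Before m := m + 3: p > 2
Before m := 3*p - 3*p - 1: p > 2
The weakest precondition is p > 2.
Check whether p > 0 implies it.
Countermodel: at the initial state p = 1, the precondition holds but the weakest precondition fails.
Answer: invalid


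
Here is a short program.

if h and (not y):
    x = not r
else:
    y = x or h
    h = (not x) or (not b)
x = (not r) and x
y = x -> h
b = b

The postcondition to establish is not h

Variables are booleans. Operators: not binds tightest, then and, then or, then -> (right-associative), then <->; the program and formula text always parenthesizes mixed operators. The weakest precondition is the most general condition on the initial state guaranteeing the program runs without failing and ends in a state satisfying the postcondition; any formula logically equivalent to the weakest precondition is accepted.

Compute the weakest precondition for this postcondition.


Working backward. After the program, not h must hold.
Before b := b: not h
Before y := x -> h: not h
Before x := (not r) and x: not h
Then branch requires not h; else branch requires not ((not x) or (not b)).
Before the if: ((h and (not y)) -> (not h)) and ((not (h and (not y))) -> (not ((not x) or (not b))))
Answer: WP = ((h and (not y)) -> (not h)) and ((not (h and (not y))) -> (not ((not x) or (not b))))


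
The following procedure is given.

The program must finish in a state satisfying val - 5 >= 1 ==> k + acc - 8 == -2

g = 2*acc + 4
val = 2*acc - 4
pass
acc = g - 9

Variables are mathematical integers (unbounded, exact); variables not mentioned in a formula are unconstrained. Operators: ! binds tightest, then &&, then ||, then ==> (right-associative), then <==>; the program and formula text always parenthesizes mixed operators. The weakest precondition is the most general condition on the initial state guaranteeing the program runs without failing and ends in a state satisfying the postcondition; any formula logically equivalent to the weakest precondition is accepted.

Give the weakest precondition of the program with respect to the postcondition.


Working backward. After the program, the postcondition val - 5 >= 1 ==> k + acc - 8 == -2 must hold; in canonical form it is val >= 6 ==> acc + k == 6.
Before acc := g - 9: val >= 6 ==> g + k == 15
Before skip: val >= 6 ==> g + k == 15
Before val := 2*acc - 4: 2*acc >= 10 ==> g + k == 15
Before g := 2*acc + 4: 2*acc >= 10 ==> 2*acc + k == 11
Answer: WP = 2*acc >= 10 ==> 2*acc + k == 11


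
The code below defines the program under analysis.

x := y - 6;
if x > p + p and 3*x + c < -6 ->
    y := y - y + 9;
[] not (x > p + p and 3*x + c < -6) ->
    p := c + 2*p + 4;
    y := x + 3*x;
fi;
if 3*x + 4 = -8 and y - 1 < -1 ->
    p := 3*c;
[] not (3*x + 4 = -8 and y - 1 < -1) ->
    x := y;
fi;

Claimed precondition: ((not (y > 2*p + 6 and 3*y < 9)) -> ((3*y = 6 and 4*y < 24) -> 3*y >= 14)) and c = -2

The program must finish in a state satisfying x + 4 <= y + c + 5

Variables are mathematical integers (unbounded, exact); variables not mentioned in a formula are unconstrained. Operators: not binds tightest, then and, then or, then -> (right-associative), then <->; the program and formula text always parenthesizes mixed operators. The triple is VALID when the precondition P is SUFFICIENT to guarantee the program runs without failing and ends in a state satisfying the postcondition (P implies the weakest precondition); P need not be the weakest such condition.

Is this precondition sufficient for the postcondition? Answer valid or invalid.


Working backward. After the program, the postcondition x + 4 <= y + c + 5 must hold; in canonical form it is x <= c + y + 1.
Then branch requires x <= c + y + 1; else branch requires c >= -1.
Before the if: ((3*x = -12 and y < 0) -> x <= c + y + 1) and ((not (3*x = -12 and y < 0)) -> c >= -1)
Then branch requires c >= -1; else branch requires ((3*x = -12 and 4*x < 0) -> c + 3*x >= -1) and ((not (3*x = -12 and 4*x < 0)) -> c >= -1).
Before the if: ((x > 2*p and c + 3*x < -6) -> c >= -1) and ((not (x > 2*p and c + 3*x < -6)) -> (((3*x = -12 and 4*x < 0) -> c + 3*x >= -1) and ((not (3*x = -12 and 4*x < 0)) -> c >= -1)))
Before x := y - 6: ((y > 2*p + 6 and c + 3*y < 12) -> c >= -1) and ((not (y > 2*p + 6 and c + 3*y < 12)) -> (((3*y = 6 and 4*y < 24) -> c + 3*y >= 17) and ((not (3*y = 6 and 4*y < 24)) -> c >= -1)))
The weakest precondition is ((y > 2*p + 6 and c + 3*y < 12) -> c >= -1) and ((not (y > 2*p + 6 and c + 3*y < 12)) -> (((3*y = 6 and 4*y < 24) -> c + 3*y >= 17) and ((not (3*y = 6 and 4*y < 24)) -> c >= -1))).
Check whether ((not (y > 2*p + 6 and 3*y < 9)) -> ((3*y = 6 and 4*y < 24) -> 3*y >= 14)) and c = -2 implies it.
Countermodel: at the initial state c = -2, p = -3, y = 2, the precondition holds but the weakest precondition fails.
Answer: invalid


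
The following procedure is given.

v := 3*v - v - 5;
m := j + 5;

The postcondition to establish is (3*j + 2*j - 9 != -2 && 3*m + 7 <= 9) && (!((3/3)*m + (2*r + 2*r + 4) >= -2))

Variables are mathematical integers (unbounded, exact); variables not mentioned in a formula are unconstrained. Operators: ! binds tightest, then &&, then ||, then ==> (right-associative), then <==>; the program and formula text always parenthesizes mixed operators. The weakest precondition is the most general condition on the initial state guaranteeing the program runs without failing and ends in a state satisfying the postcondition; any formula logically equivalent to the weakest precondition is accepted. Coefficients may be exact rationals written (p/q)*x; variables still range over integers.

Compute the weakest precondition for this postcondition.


Working backward. After the program, the postcondition (3*j + 2*j - 9 != -2 && 3*m + 7 <= 9) && (!((3/3)*m + (2*r + 2*r + 4) >= -2)) must hold; in canonical form it is 5*j != 7 && 3*m <= 2 && (!(m + 4*r >= -6)).
Before m := j + 5: 5*j != 7 && 3*j <= -13 && (!(j + 4*r >= -11))
Before v := 3*v - v - 5: 5*j != 7 && 3*j <= -13 && (!(j + 4*r >= -11))
Answer: WP = 5*j != 7 && 3*j <= -13 && (!(j + 4*r >= -11))


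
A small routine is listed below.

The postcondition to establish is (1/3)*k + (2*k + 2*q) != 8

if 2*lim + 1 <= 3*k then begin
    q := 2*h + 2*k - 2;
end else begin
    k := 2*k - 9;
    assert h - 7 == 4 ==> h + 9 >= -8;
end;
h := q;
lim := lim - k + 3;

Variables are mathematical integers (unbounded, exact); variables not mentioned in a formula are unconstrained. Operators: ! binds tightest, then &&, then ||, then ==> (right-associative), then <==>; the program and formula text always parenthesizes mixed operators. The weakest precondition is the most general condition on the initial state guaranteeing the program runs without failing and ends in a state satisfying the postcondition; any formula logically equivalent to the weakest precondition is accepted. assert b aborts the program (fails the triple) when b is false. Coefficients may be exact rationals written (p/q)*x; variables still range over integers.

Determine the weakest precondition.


Working backward. After the program, the postcondition (1/3)*k + (2*k + 2*q) != 8 must hold; in canonical form it is (7/3)*k + 2*q != 8.
Before lim := lim - k + 3: (7/3)*k + 2*q != 8
Before h := q: (7/3)*k + 2*q != 8
Then branch requires 4*h + (19/3)*k != 12; else branch requires (h == 11 ==> h >= -17) && (14/3)*k + 2*q != 29.
Before the if: (2*lim <= 3*k - 1 ==> 4*h + (19/3)*k != 12) && ((!(2*lim <= 3*k - 1)) ==> ((h == 11 ==> h >= -17) && (14/3)*k + 2*q != 29))
Answer: WP = (2*lim <= 3*k - 1 ==> 4*h + (19/3)*k != 12) && ((!(2*lim <= 3*k - 1)) ==> ((h == 11 ==> h >= -17) && (14/3)*k + 2*q != 29))


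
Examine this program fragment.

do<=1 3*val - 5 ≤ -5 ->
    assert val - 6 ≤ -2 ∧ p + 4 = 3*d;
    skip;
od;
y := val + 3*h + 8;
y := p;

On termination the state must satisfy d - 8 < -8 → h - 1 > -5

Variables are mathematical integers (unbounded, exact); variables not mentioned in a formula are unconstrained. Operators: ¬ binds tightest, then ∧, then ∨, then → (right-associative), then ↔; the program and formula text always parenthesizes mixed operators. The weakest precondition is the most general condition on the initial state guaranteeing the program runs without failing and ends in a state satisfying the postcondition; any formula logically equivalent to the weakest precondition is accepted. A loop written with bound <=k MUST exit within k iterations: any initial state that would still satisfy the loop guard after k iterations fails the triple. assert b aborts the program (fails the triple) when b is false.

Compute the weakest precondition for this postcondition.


Working backward. After the program, the postcondition d - 8 < -8 → h - 1 > -5 must hold; in canonical form it is d < 0 → h > -4.
Before y := p: d < 0 → h > -4
Before y := val + 3*h + 8: d < 0 → h > -4
Before the loop (bound <=1), unroll the exhaustion recursion (WP_0 = exit-now case; WP_j = one more guarded iteration, up to j = 1):
  WP_0: (¬(3*val ≤ 0)) ∧ (d < 0 → h > -4)
  WP_1: (3*val ≤ 0 → (val ≤ 4 ∧ p = 3*d - 4 ∧ (¬(3*val ≤ 0)) ∧ (d < 0 → h > -4))) ∧ ((¬(3*val ≤ 0)) → (d < 0 → h > -4))
So before the loop: (3*val ≤ 0 → (val ≤ 4 ∧ p = 3*d - 4 ∧ (¬(3*val ≤ 0)) ∧ (d < 0 → h > -4))) ∧ ((¬(3*val ≤ 0)) → (d < 0 → h > -4))
Answer: WP = (3*val ≤ 0 → (val ≤ 4 ∧ p = 3*d - 4 ∧ (¬(3*val ≤ 0)) ∧ (d < 0 → h > -4))) ∧ ((¬(3*val ≤ 0)) → (d < 0 → h > -4))


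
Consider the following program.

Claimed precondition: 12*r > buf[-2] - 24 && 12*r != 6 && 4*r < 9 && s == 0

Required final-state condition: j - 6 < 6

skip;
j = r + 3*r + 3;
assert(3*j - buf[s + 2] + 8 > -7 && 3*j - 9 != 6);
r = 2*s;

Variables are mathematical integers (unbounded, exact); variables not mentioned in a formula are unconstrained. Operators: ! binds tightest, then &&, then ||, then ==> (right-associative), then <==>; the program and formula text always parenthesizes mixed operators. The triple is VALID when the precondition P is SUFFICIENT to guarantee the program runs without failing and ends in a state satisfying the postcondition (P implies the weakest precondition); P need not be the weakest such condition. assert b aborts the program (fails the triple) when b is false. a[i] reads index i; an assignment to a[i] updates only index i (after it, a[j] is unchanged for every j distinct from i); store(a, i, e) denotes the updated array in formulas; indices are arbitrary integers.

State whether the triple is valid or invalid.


Working backward. After the program, the postcondition j - 6 < 6 must hold; in canonical form it is j < 12.
Before r := 2*s: j < 12
Before assert 3*j - buf[s + 2] + 8 > -7 && 3*j - 9 != 6: 3*j > buf[s + 2] - 15 && 3*j != 15 && j < 12
Before j := r + 3*r + 3: 12*r > buf[s + 2] - 24 && 12*r != 6 && 4*r < 9
Before skip: 12*r > buf[s + 2] - 24 && 12*r != 6 && 4*r < 9
The weakest precondition is 12*r > buf[s + 2] - 24 && 12*r != 6 && 4*r < 9.
Check whether 12*r > buf[-2] - 24 && 12*r != 6 && 4*r < 9 && s == 0 implies it.
Countermodel: at the initial state buf = {[-2] = 0, [2] = 24, elsewhere 0}, r = 0, s = 0, the precondition holds but the weakest precondition fails.
Answer: invalid


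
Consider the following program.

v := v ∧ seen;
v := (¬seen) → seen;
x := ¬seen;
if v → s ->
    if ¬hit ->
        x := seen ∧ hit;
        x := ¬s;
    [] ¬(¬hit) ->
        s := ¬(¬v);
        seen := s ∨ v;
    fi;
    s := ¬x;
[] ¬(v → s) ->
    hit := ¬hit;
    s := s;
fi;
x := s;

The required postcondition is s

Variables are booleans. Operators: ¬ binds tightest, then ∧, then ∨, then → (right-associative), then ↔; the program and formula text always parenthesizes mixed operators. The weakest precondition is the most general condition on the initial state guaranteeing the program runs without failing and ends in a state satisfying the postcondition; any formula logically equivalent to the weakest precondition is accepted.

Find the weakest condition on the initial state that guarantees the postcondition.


Working backward. After the program, s must hold.
Before x := s: s
Then branch requires ((¬hit) → s) ∧ (hit → (¬x)); else branch requires s.
Before the if: ((v → s) → (((¬hit) → s) ∧ (hit → (¬x)))) ∧ ((¬(v → s)) → s)
Before x := ¬seen: ((v → s) → (((¬hit) → s) ∧ (hit → seen))) ∧ ((¬(v → s)) → s)
Before v := (¬seen) → seen: ((((¬seen) → seen) → s) → (((¬hit) → s) ∧ (hit → seen))) ∧ ((¬(((¬seen) → seen) → s)) → s)
Before v := v ∧ seen: ((((¬seen) → seen) → s) → (((¬hit) → s) ∧ (hit → seen))) ∧ ((¬(((¬seen) → seen) → s)) → s)
Answer: WP = ((((¬seen) → seen) → s) → (((¬hit) → s) ∧ (hit → seen))) ∧ ((¬(((¬seen) → seen) → s)) → s)


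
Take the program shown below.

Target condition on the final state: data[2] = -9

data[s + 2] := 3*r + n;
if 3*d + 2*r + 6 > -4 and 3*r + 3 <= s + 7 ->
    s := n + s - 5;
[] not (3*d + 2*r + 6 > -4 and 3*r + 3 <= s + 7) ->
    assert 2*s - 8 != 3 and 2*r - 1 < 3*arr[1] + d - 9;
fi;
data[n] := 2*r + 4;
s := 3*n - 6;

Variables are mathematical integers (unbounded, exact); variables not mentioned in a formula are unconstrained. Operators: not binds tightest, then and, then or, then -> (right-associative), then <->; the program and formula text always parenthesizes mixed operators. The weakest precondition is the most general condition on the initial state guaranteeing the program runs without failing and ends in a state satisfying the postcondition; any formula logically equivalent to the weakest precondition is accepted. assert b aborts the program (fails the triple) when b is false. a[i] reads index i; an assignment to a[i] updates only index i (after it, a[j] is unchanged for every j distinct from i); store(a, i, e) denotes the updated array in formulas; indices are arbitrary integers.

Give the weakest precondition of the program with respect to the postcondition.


Working backward. After the program, data[2] = -9 must hold.
Before s := 3*n - 6: data[2] = -9
Before data[n] := 2*r + 4: store(data, n, 2*r + 4)[2] = -9
Then branch requires store(data, n, 2*r + 4)[2] = -9; else branch requires 2*s != 11 and 2*r < 3*arr[1] + d - 8 and store(data, n, 2*r + 4)[2] = -9.
Before the if: ((3*d + 2*r > -10 and 3*r <= s + 4) -> store(data, n, 2*r + 4)[2] = -9) and ((not (3*d + 2*r > -10 and 3*r <= s + 4)) -> (2*s != 11 and 2*r < 3*arr[1] + d - 8 and store(data, n, 2*r + 4)[2] = -9))
Before data[s + 2] := 3*r + n: ((3*d + 2*r > -10 and 3*r <= s + 4) -> store(store(data, s + 2, n + 3*r), n, 2*r + 4)[2] = -9) and ((not (3*d + 2*r > -10 and 3*r <= s + 4)) -> (2*s != 11 and 2*r < 3*arr[1] + d - 8 and store(store(data, s + 2, n + 3*r), n, 2*r + 4)[2] = -9))
Answer: WP = ((3*d + 2*r > -10 and 3*r <= s + 4) -> store(store(data, s + 2, n + 3*r), n, 2*r + 4)[2] = -9) and ((not (3*d + 2*r > -10 and 3*r <= s + 4)) -> (2*s != 11 and 2*r < 3*arr[1] + d - 8 and store(store(data, s + 2, n + 3*r), n, 2*r + 4)[2] = -9))
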